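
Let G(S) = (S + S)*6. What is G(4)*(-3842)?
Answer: -184416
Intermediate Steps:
G(S) = 12*S (G(S) = (2*S)*6 = 12*S)
G(4)*(-3842) = (12*4)*(-3842) = 48*(-3842) = -184416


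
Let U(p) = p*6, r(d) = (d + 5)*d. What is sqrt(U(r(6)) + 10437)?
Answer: sqrt(10833) ≈ 104.08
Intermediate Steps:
r(d) = d*(5 + d) (r(d) = (5 + d)*d = d*(5 + d))
U(p) = 6*p
sqrt(U(r(6)) + 10437) = sqrt(6*(6*(5 + 6)) + 10437) = sqrt(6*(6*11) + 10437) = sqrt(6*66 + 10437) = sqrt(396 + 10437) = sqrt(10833)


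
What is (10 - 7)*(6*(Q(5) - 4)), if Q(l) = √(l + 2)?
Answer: -72 + 18*√7 ≈ -24.376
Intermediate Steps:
Q(l) = √(2 + l)
(10 - 7)*(6*(Q(5) - 4)) = (10 - 7)*(6*(√(2 + 5) - 4)) = 3*(6*(√7 - 4)) = 3*(6*(-4 + √7)) = 3*(-24 + 6*√7) = -72 + 18*√7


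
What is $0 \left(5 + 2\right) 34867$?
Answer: $0$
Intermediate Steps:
$0 \left(5 + 2\right) 34867 = 0 \cdot 7 \cdot 34867 = 0 \cdot 34867 = 0$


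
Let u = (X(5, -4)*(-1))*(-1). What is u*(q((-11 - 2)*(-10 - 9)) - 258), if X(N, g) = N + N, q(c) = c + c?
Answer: 2360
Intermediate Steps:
q(c) = 2*c
X(N, g) = 2*N
u = 10 (u = ((2*5)*(-1))*(-1) = (10*(-1))*(-1) = -10*(-1) = 10)
u*(q((-11 - 2)*(-10 - 9)) - 258) = 10*(2*((-11 - 2)*(-10 - 9)) - 258) = 10*(2*(-13*(-19)) - 258) = 10*(2*247 - 258) = 10*(494 - 258) = 10*236 = 2360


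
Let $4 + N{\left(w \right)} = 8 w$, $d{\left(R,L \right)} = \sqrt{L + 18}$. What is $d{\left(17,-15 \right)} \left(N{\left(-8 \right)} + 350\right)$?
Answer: $282 \sqrt{3} \approx 488.44$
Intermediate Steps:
$d{\left(R,L \right)} = \sqrt{18 + L}$
$N{\left(w \right)} = -4 + 8 w$
$d{\left(17,-15 \right)} \left(N{\left(-8 \right)} + 350\right) = \sqrt{18 - 15} \left(\left(-4 + 8 \left(-8\right)\right) + 350\right) = \sqrt{3} \left(\left(-4 - 64\right) + 350\right) = \sqrt{3} \left(-68 + 350\right) = \sqrt{3} \cdot 282 = 282 \sqrt{3}$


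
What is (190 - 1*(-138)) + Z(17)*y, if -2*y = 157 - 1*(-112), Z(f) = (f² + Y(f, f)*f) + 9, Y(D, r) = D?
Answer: -157247/2 ≈ -78624.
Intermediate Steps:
Z(f) = 9 + 2*f² (Z(f) = (f² + f*f) + 9 = (f² + f²) + 9 = 2*f² + 9 = 9 + 2*f²)
y = -269/2 (y = -(157 - 1*(-112))/2 = -(157 + 112)/2 = -½*269 = -269/2 ≈ -134.50)
(190 - 1*(-138)) + Z(17)*y = (190 - 1*(-138)) + (9 + 2*17²)*(-269/2) = (190 + 138) + (9 + 2*289)*(-269/2) = 328 + (9 + 578)*(-269/2) = 328 + 587*(-269/2) = 328 - 157903/2 = -157247/2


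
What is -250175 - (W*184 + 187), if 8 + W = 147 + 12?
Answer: -278146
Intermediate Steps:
W = 151 (W = -8 + (147 + 12) = -8 + 159 = 151)
-250175 - (W*184 + 187) = -250175 - (151*184 + 187) = -250175 - (27784 + 187) = -250175 - 1*27971 = -250175 - 27971 = -278146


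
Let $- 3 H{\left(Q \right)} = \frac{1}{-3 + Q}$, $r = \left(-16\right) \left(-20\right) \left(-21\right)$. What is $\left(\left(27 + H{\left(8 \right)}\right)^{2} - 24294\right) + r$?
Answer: $- \frac{6814934}{225} \approx -30289.0$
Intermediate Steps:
$r = -6720$ ($r = 320 \left(-21\right) = -6720$)
$H{\left(Q \right)} = - \frac{1}{3 \left(-3 + Q\right)}$
$\left(\left(27 + H{\left(8 \right)}\right)^{2} - 24294\right) + r = \left(\left(27 - \frac{1}{-9 + 3 \cdot 8}\right)^{2} - 24294\right) - 6720 = \left(\left(27 - \frac{1}{-9 + 24}\right)^{2} - 24294\right) - 6720 = \left(\left(27 - \frac{1}{15}\right)^{2} - 24294\right) - 6720 = \left(\left(\frac{404}{15}\right)^{2} - 24294\right) - 6720 = \left(\frac{163216}{225} - 24294\right) - 6720 = - \frac{5302934}{225} - 6720 = - \frac{6814934}{225}$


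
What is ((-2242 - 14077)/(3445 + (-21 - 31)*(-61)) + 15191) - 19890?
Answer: -31109602/6617 ≈ -4701.5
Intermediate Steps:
((-2242 - 14077)/(3445 + (-21 - 31)*(-61)) + 15191) - 19890 = (-16319/(3445 - 52*(-61)) + 15191) - 19890 = (-16319/(3445 + 3172) + 15191) - 19890 = (-16319/6617 + 15191) - 19890 = 100502528/6617 - 19890 = -31109602/6617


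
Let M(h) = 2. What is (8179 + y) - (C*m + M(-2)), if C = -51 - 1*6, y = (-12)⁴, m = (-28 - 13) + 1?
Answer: 26633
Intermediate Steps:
m = -40 (m = -41 + 1 = -40)
y = 20736
C = -57 (C = -51 - 6 = -57)
(8179 + y) - (C*m + M(-2)) = (8179 + 20736) - (-57*(-40) + 2) = 28915 - (2280 + 2) = 28915 - 1*2282 = 28915 - 2282 = 26633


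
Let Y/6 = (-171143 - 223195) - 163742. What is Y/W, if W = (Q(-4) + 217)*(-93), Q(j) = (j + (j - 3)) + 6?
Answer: 279040/1643 ≈ 169.84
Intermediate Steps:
Q(j) = 3 + 2*j (Q(j) = (j + (-3 + j)) + 6 = (-3 + 2*j) + 6 = 3 + 2*j)
Y = -3348480 (Y = 6*((-171143 - 223195) - 163742) = 6*(-394338 - 163742) = 6*(-558080) = -3348480)
W = -19716 (W = ((3 + 2*(-4)) + 217)*(-93) = ((3 - 8) + 217)*(-93) = (-5 + 217)*(-93) = 212*(-93) = -19716)
Y/W = -3348480/(-19716) = -3348480*(-1/19716) = 279040/1643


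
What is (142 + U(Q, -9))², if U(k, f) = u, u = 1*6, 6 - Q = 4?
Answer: 21904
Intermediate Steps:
Q = 2 (Q = 6 - 1*4 = 6 - 4 = 2)
u = 6
U(k, f) = 6
(142 + U(Q, -9))² = (142 + 6)² = 148² = 21904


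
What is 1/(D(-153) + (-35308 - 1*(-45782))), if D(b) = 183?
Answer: 1/10657 ≈ 9.3835e-5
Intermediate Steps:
1/(D(-153) + (-35308 - 1*(-45782))) = 1/(183 + (-35308 - 1*(-45782))) = 1/(183 + (-35308 + 45782)) = 1/(183 + 10474) = 1/10657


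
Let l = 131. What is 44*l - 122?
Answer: 5642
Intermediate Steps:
44*l - 122 = 44*131 - 122 = 5764 - 122 = 5642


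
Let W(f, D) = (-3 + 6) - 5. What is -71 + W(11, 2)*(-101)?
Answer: 131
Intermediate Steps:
W(f, D) = -2 (W(f, D) = 3 - 5 = -2)
-71 + W(11, 2)*(-101) = -71 - 2*(-101) = -71 + 202 = 131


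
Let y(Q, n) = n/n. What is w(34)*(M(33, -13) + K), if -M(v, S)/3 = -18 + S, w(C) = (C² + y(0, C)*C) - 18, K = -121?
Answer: -32816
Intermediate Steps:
y(Q, n) = 1
w(C) = -18 + C + C² (w(C) = (C² + 1*C) - 18 = (C² + C) - 18 = (C + C²) - 18 = -18 + C + C²)
M(v, S) = 54 - 3*S (M(v, S) = -3*(-18 + S) = 54 - 3*S)
w(34)*(M(33, -13) + K) = (-18 + 34 + 34²)*((54 - 3*(-13)) - 121) = (-18 + 34 + 1156)*((54 + 39) - 121) = 1172*(93 - 121) = 1172*(-28) = -32816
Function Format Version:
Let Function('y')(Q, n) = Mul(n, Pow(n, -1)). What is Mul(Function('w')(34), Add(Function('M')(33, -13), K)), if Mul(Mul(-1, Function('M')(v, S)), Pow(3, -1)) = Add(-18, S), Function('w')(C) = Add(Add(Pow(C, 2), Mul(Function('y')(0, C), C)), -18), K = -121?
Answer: -32816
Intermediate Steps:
Function('y')(Q, n) = 1
Function('w')(C) = Add(-18, C, Pow(C, 2)) (Function('w')(C) = Add(Add(Pow(C, 2), Mul(1, C)), -18) = Add(Add(Pow(C, 2), C), -18) = Add(Add(C, Pow(C, 2)), -18) = Add(-18, C, Pow(C, 2)))
Function('M')(v, S) = Add(54, Mul(-3, S)) (Function('M')(v, S) = Mul(-3, Add(-18, S)) = Add(54, Mul(-3, S)))
Mul(Function('w')(34), Add(Function('M')(33, -13), K)) = Mul(Add(-18, 34, Pow(34, 2)), Add(Add(54, Mul(-3, -13)), -121)) = Mul(Add(-18, 34, 1156), Add(Add(54, 39), -121)) = Mul(1172, Add(93, -121)) = Mul(1172, -28) = -32816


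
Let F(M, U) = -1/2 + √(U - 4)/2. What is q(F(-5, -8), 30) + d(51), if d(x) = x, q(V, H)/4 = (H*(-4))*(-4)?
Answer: 1971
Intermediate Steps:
F(M, U) = -½ + √(-4 + U)/2 (F(M, U) = -1*½ + √(-4 + U)*(½) = -½ + √(-4 + U)/2)
q(V, H) = 64*H (q(V, H) = 4*((H*(-4))*(-4)) = 4*(-4*H*(-4)) = 4*(16*H) = 64*H)
q(F(-5, -8), 30) + d(51) = 64*30 + 51 = 1920 + 51 = 1971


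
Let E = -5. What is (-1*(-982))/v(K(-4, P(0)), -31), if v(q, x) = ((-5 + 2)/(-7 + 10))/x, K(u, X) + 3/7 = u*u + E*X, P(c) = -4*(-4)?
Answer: 30442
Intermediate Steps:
P(c) = 16
K(u, X) = -3/7 + u**2 - 5*X (K(u, X) = -3/7 + (u*u - 5*X) = -3/7 + (u**2 - 5*X) = -3/7 + u**2 - 5*X)
v(q, x) = -1/x (v(q, x) = (-3/3)/x = (-3*1/3)/x = -1/x)
(-1*(-982))/v(K(-4, P(0)), -31) = (-1*(-982))/((-1/(-31))) = 982/((-1*(-1/31))) = 982/(1/31) = 982*31 = 30442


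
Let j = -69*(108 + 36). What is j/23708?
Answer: -2484/5927 ≈ -0.41910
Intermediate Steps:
j = -9936 (j = -69*144 = -9936)
j/23708 = -9936/23708 = -9936*1/23708 = -2484/5927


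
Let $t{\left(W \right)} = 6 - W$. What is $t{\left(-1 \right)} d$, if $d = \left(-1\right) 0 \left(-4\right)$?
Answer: $0$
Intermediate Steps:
$d = 0$ ($d = 0 \left(-4\right) = 0$)
$t{\left(-1 \right)} d = \left(6 - -1\right) 0 = \left(6 + 1\right) 0 = 7 \cdot 0 = 0$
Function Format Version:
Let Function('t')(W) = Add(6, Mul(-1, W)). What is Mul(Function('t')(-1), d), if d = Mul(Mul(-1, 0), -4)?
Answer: 0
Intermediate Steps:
d = 0 (d = Mul(0, -4) = 0)
Mul(Function('t')(-1), d) = Mul(Add(6, Mul(-1, -1)), 0) = Mul(Add(6, 1), 0) = Mul(7, 0) = 0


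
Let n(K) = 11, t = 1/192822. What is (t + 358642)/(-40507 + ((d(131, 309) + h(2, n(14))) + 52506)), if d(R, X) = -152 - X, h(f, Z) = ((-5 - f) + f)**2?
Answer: 69154067725/2229600786 ≈ 31.016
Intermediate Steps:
t = 1/192822 ≈ 5.1861e-6
h(f, Z) = 25 (h(f, Z) = (-5)**2 = 25)
(t + 358642)/(-40507 + ((d(131, 309) + h(2, n(14))) + 52506)) = (1/192822 + 358642)/(-40507 + (((-152 - 1*309) + 25) + 52506)) = 69154067725/(192822*(-40507 + (((-152 - 309) + 25) + 52506))) = 69154067725/(192822*(-40507 + ((-461 + 25) + 52506))) = 69154067725/(192822*(-40507 + (-436 + 52506))) = 69154067725/(192822*(-40507 + 52070)) = (69154067725/192822)/11563 = (69154067725/192822)*(1/11563) = 69154067725/2229600786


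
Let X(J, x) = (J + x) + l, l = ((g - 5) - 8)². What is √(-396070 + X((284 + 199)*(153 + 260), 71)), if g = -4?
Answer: 17*I*√679 ≈ 442.98*I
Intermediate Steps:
l = 289 (l = ((-4 - 5) - 8)² = (-9 - 8)² = (-17)² = 289)
X(J, x) = 289 + J + x (X(J, x) = (J + x) + 289 = 289 + J + x)
√(-396070 + X((284 + 199)*(153 + 260), 71)) = √(-396070 + (289 + (284 + 199)*(153 + 260) + 71)) = √(-396070 + (289 + 483*413 + 71)) = √(-396070 + (289 + 199479 + 71)) = √(-396070 + 199839) = √(-196231) = 17*I*√679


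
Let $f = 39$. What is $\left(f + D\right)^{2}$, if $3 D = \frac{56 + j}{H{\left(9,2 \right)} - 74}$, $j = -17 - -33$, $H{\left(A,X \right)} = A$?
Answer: $\frac{6305121}{4225} \approx 1492.3$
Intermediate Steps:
$j = 16$ ($j = -17 + 33 = 16$)
$D = - \frac{24}{65}$ ($D = \frac{\left(56 + 16\right) \frac{1}{9 - 74}}{3} = \frac{72 \frac{1}{-65}}{3} = \frac{72 \left(- \frac{1}{65}\right)}{3} = \frac{1}{3} \left(- \frac{72}{65}\right) = - \frac{24}{65} \approx -0.36923$)
$\left(f + D\right)^{2} = \left(39 - \frac{24}{65}\right)^{2} = \left(\frac{2511}{65}\right)^{2} = \frac{6305121}{4225}$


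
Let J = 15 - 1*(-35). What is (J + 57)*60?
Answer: 6420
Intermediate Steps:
J = 50 (J = 15 + 35 = 50)
(J + 57)*60 = (50 + 57)*60 = 107*60 = 6420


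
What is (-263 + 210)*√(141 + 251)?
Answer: -742*√2 ≈ -1049.3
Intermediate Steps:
(-263 + 210)*√(141 + 251) = -742*√2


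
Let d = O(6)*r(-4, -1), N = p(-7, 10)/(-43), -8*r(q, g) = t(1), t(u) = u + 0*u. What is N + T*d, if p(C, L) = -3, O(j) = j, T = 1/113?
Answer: 1227/19436 ≈ 0.063130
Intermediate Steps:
T = 1/113 ≈ 0.0088496
t(u) = u (t(u) = u + 0 = u)
r(q, g) = -⅛ (r(q, g) = -⅛*1 = -⅛)
N = 3/43 (N = -3/(-43) = -3*(-1/43) = 3/43 ≈ 0.069767)
d = -¾ (d = 6*(-⅛) = -¾ ≈ -0.75000)
N + T*d = 3/43 + (1/113)*(-¾) = 3/43 - 3/452 = 1227/19436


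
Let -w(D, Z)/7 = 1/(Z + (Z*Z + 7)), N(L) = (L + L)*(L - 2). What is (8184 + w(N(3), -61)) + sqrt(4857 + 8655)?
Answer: 30010721/3667 + 2*sqrt(3378) ≈ 8300.2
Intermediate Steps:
N(L) = 2*L*(-2 + L) (N(L) = (2*L)*(-2 + L) = 2*L*(-2 + L))
w(D, Z) = -7/(7 + Z + Z**2) (w(D, Z) = -7/(Z + (Z*Z + 7)) = -7/(Z + (Z**2 + 7)) = -7/(Z + (7 + Z**2)) = -7/(7 + Z + Z**2))
(8184 + w(N(3), -61)) + sqrt(4857 + 8655) = (8184 - 7/(7 - 61 + (-61)**2)) + sqrt(4857 + 8655) = (8184 - 7/(7 - 61 + 3721)) + sqrt(13512) = (8184 - 7/3667) + 2*sqrt(3378) = 30010721/3667 + 2*sqrt(3378)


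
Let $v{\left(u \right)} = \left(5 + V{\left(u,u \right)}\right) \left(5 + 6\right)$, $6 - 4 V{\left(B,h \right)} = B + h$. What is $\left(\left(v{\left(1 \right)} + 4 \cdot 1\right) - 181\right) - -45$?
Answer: $-66$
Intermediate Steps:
$V{\left(B,h \right)} = \frac{3}{2} - \frac{B}{4} - \frac{h}{4}$ ($V{\left(B,h \right)} = \frac{3}{2} - \frac{B + h}{4} = \frac{3}{2} - \left(\frac{B}{4} + \frac{h}{4}\right) = \frac{3}{2} - \frac{B}{4} - \frac{h}{4}$)
$v{\left(u \right)} = \frac{143}{2} - \frac{11 u}{2}$ ($v{\left(u \right)} = \left(5 - \left(- \frac{3}{2} + \frac{u}{2}\right)\right) \left(5 + 6\right) = \left(5 - \left(- \frac{3}{2} + \frac{u}{2}\right)\right) 11 = \left(\frac{13}{2} - \frac{u}{2}\right) 11 = \frac{143}{2} - \frac{11 u}{2}$)
$\left(\left(v{\left(1 \right)} + 4 \cdot 1\right) - 181\right) - -45 = \left(\left(\left(\frac{143}{2} - \frac{11}{2}\right) + 4 \cdot 1\right) - 181\right) - -45 = \left(\left(\left(\frac{143}{2} - \frac{11}{2}\right) + 4\right) - 181\right) + 45 = \left(\left(66 + 4\right) - 181\right) + 45 = \left(70 - 181\right) + 45 = -111 + 45 = -66$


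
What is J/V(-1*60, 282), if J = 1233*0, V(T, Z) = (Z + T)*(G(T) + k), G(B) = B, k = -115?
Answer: 0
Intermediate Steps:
V(T, Z) = (-115 + T)*(T + Z) (V(T, Z) = (Z + T)*(T - 115) = (T + Z)*(-115 + T) = (-115 + T)*(T + Z))
J = 0
J/V(-1*60, 282) = 0/((-1*60)² - (-115)*60 - 115*282 - 1*60*282) = 0/((-60)² - 115*(-60) - 32430 - 60*282) = 0/(3600 + 6900 - 32430 - 16920) = 0/(-38850) = 0*(-1/38850) = 0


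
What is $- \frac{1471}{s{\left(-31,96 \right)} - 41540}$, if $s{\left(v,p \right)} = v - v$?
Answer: $\frac{1471}{41540} \approx 0.035412$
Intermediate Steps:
$s{\left(v,p \right)} = 0$
$- \frac{1471}{s{\left(-31,96 \right)} - 41540} = - \frac{1471}{0 - 41540} = - \frac{1471}{-41540} = \left(-1471\right) \left(- \frac{1}{41540}\right) = \frac{1471}{41540}$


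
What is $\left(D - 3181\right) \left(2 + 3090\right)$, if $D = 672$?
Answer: $-7757828$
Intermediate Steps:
$\left(D - 3181\right) \left(2 + 3090\right) = \left(672 - 3181\right) \left(2 + 3090\right) = \left(-2509\right) 3092 = -7757828$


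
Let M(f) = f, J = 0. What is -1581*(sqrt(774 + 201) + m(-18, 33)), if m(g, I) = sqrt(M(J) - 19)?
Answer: -7905*sqrt(39) - 1581*I*sqrt(19) ≈ -49367.0 - 6891.4*I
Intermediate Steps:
m(g, I) = I*sqrt(19) (m(g, I) = sqrt(0 - 19) = sqrt(-19) = I*sqrt(19))
-1581*(sqrt(774 + 201) + m(-18, 33)) = -1581*(sqrt(774 + 201) + I*sqrt(19)) = -1581*(sqrt(975) + I*sqrt(19)) = -1581*(5*sqrt(39) + I*sqrt(19)) = -7905*sqrt(39) - 1581*I*sqrt(19)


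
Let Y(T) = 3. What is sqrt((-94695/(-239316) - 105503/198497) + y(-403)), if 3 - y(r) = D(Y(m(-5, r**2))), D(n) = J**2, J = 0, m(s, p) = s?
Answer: 3*sqrt(407109018511108771)/1131035906 ≈ 1.6924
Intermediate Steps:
D(n) = 0 (D(n) = 0**2 = 0)
y(r) = 3 (y(r) = 3 - 1*0 = 3 + 0 = 3)
sqrt((-94695/(-239316) - 105503/198497) + y(-403)) = sqrt((-94695/(-239316) - 105503/198497) + 3) = sqrt((-94695*(-1/239316) - 105503*1/198497) + 3) = sqrt((31565/79772 - 105503/198497) + 3) = sqrt(-2150627511/15834502684 + 3) = sqrt(45352880541/15834502684) = 3*sqrt(407109018511108771)/1131035906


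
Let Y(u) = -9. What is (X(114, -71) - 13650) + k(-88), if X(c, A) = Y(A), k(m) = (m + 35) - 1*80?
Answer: -13792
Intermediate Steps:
k(m) = -45 + m (k(m) = (35 + m) - 80 = -45 + m)
X(c, A) = -9
(X(114, -71) - 13650) + k(-88) = (-9 - 13650) + (-45 - 88) = -13659 - 133 = -13792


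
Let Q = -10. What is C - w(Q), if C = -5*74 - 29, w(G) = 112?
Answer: -511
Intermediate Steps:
C = -399 (C = -370 - 29 = -399)
C - w(Q) = -399 - 1*112 = -399 - 112 = -511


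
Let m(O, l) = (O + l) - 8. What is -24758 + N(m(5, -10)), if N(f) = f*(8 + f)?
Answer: -24693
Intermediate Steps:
m(O, l) = -8 + O + l
-24758 + N(m(5, -10)) = -24758 + (-8 + 5 - 10)*(8 + (-8 + 5 - 10)) = -24758 - 13*(8 - 13) = -24758 - 13*(-5) = -24758 + 65 = -24693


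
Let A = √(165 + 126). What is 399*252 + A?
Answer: 100548 + √291 ≈ 1.0057e+5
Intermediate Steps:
A = √291 ≈ 17.059
399*252 + A = 399*252 + √291 = 100548 + √291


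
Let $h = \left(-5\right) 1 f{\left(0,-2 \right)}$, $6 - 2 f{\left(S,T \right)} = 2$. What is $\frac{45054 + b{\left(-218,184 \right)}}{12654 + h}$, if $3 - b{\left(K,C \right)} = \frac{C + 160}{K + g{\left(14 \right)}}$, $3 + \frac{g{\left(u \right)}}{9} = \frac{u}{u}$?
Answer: $\frac{2658449}{745996} \approx 3.5636$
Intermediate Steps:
$g{\left(u \right)} = -18$ ($g{\left(u \right)} = -27 + 9 \frac{u}{u} = -27 + 9 \cdot 1 = -27 + 9 = -18$)
$b{\left(K,C \right)} = 3 - \frac{160 + C}{-18 + K}$ ($b{\left(K,C \right)} = 3 - \frac{C + 160}{K - 18} = 3 - \frac{160 + C}{-18 + K}$)
$f{\left(S,T \right)} = 2$ ($f{\left(S,T \right)} = 3 - 1 = 2$)
$h = -10$ ($h = \left(-5\right) 1 \cdot 2 = \left(-5\right) 2 = -10$)
$\frac{45054 + b{\left(-218,184 \right)}}{12654 + h} = \frac{45054 + \frac{-214 - 184 + 3 \left(-218\right)}{-18 - 218}}{12654 - 10} = \frac{45054 + \frac{-214 - 184 - 654}{-236}}{12644} = \left(45054 - - \frac{263}{59}\right) \frac{1}{12644} = \left(45054 + \frac{263}{59}\right) \frac{1}{12644} = \frac{2658449}{59} \cdot \frac{1}{12644} = \frac{2658449}{745996}$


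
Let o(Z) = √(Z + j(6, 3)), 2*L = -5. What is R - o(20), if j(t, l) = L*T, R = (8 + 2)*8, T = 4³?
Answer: 80 - 2*I*√35 ≈ 80.0 - 11.832*I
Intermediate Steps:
L = -5/2 (L = (½)*(-5) = -5/2 ≈ -2.5000)
T = 64
R = 80 (R = 10*8 = 80)
j(t, l) = -160 (j(t, l) = -5/2*64 = -160)
o(Z) = √(-160 + Z) (o(Z) = √(Z - 160) = √(-160 + Z))
R - o(20) = 80 - √(-160 + 20) = 80 - √(-140) = 80 - 2*I*√35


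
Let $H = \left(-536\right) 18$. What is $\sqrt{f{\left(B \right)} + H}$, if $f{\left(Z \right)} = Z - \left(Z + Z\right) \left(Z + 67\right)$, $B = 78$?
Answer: $i \sqrt{32190} \approx 179.42 i$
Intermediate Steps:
$H = -9648$
$f{\left(Z \right)} = Z - 2 Z \left(67 + Z\right)$
$\sqrt{f{\left(B \right)} + H} = \sqrt{\left(-1\right) 78 \left(133 + 2 \cdot 78\right) - 9648} = \sqrt{\left(-1\right) 78 \left(133 + 156\right) - 9648} = \sqrt{\left(-1\right) 78 \cdot 289 - 9648} = \sqrt{-22542 - 9648} = \sqrt{-32190} = i \sqrt{32190}$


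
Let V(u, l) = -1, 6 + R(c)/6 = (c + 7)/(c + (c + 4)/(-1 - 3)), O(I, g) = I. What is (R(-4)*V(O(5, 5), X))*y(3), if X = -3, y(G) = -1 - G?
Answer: -162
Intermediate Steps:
R(c) = -36 + 6*(7 + c)/(-1 + 3*c/4) (R(c) = -36 + 6*((c + 7)/(c + (c + 4)/(-1 - 3))) = -36 + 6*((7 + c)/(c + (4 + c)/(-4))) = -36 + 6*((7 + c)/(c + (4 + c)*(-¼))) = -36 + 6*((7 + c)/(c + (-1 - c/4))) = -36 + 6*((7 + c)/(-1 + 3*c/4)) = -36 + 6*(7 + c)/(-1 + 3*c/4))
(R(-4)*V(O(5, 5), X))*y(3) = ((12*(26 - 7*(-4))/(-4 + 3*(-4)))*(-1))*(-1 - 1*3) = ((12*(26 + 28)/(-4 - 12))*(-1))*(-1 - 3) = ((12*54/(-16))*(-1))*(-4) = ((12*(-1/16)*54)*(-1))*(-4) = -81/2*(-1)*(-4) = (81/2)*(-4) = -162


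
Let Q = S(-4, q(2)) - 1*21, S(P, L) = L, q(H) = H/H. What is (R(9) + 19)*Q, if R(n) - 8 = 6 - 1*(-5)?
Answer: -760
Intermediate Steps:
R(n) = 19 (R(n) = 8 + (6 - 1*(-5)) = 8 + (6 + 5) = 8 + 11 = 19)
q(H) = 1
Q = -20 (Q = 1 - 1*21 = 1 - 21 = -20)
(R(9) + 19)*Q = (19 + 19)*(-20) = 38*(-20) = -760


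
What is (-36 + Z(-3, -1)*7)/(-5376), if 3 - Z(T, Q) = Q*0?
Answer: 5/1792 ≈ 0.0027902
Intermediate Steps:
Z(T, Q) = 3 (Z(T, Q) = 3 - Q*0 = 3 - 1*0 = 3 + 0 = 3)
(-36 + Z(-3, -1)*7)/(-5376) = (-36 + 3*7)/(-5376) = (-36 + 21)*(-1/5376) = -15*(-1/5376) = 5/1792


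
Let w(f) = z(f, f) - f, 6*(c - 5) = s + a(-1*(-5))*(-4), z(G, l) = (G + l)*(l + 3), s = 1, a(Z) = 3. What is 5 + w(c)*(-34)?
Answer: -10937/9 ≈ -1215.2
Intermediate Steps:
z(G, l) = (3 + l)*(G + l) (z(G, l) = (G + l)*(3 + l) = (3 + l)*(G + l))
c = 19/6 (c = 5 + (1 + 3*(-4))/6 = 5 + (1 - 12)/6 = 5 + (1/6)*(-11) = 5 - 11/6 = 19/6 ≈ 3.1667)
w(f) = 2*f**2 + 5*f (w(f) = (f**2 + 3*f + 3*f + f*f) - f = (f**2 + 3*f + 3*f + f**2) - f = (2*f**2 + 6*f) - f = 2*f**2 + 5*f)
5 + w(c)*(-34) = 5 + (19*(5 + 2*(19/6))/6)*(-34) = 5 + (19*(5 + 19/3)/6)*(-34) = 5 + ((19/6)*(34/3))*(-34) = 5 + (323/9)*(-34) = 5 - 10982/9 = -10937/9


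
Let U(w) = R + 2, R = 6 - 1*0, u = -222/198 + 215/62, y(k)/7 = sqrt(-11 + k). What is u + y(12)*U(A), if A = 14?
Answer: 119377/2046 ≈ 58.347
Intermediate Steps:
y(k) = 7*sqrt(-11 + k)
u = 4801/2046 (u = -222*1/198 + 215*(1/62) = -37/33 + 215/62 = 4801/2046 ≈ 2.3465)
R = 6 (R = 6 + 0 = 6)
U(w) = 8 (U(w) = 6 + 2 = 8)
u + y(12)*U(A) = 4801/2046 + (7*sqrt(-11 + 12))*8 = 4801/2046 + (7*sqrt(1))*8 = 4801/2046 + (7*1)*8 = 4801/2046 + 7*8 = 4801/2046 + 56 = 119377/2046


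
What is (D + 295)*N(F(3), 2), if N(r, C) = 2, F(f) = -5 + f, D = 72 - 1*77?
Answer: 580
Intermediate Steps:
D = -5 (D = 72 - 77 = -5)
(D + 295)*N(F(3), 2) = (-5 + 295)*2 = 290*2 = 580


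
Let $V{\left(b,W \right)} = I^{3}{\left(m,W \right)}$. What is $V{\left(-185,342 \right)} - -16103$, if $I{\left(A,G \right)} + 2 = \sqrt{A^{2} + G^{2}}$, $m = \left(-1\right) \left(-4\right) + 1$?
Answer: $-685839 + 117001 \sqrt{116989} \approx 3.9333 \cdot 10^{7}$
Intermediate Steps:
$m = 5$ ($m = 4 + 1 = 5$)
$I{\left(A,G \right)} = -2 + \sqrt{A^{2} + G^{2}}$
$V{\left(b,W \right)} = \left(-2 + \sqrt{25 + W^{2}}\right)^{3}$ ($V{\left(b,W \right)} = \left(-2 + \sqrt{5^{2} + W^{2}}\right)^{3} = \left(-2 + \sqrt{25 + W^{2}}\right)^{3}$)
$V{\left(-185,342 \right)} - -16103 = \left(-2 + \sqrt{25 + 342^{2}}\right)^{3} - -16103 = \left(-2 + \sqrt{25 + 116964}\right)^{3} + 16103 = \left(-2 + \sqrt{116989}\right)^{3} + 16103 = 16103 + \left(-2 + \sqrt{116989}\right)^{3}$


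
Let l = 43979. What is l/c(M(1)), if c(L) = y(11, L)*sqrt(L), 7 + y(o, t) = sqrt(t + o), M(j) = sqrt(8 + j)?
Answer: -43979*sqrt(3)/15 - 43979*sqrt(42)/105 ≈ -7792.7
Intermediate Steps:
y(o, t) = -7 + sqrt(o + t) (y(o, t) = -7 + sqrt(t + o) = -7 + sqrt(o + t))
c(L) = sqrt(L)*(-7 + sqrt(11 + L)) (c(L) = (-7 + sqrt(11 + L))*sqrt(L) = sqrt(L)*(-7 + sqrt(11 + L)))
l/c(M(1)) = 43979/((sqrt(sqrt(8 + 1))*(-7 + sqrt(11 + sqrt(8 + 1))))) = 43979/((sqrt(sqrt(9))*(-7 + sqrt(11 + sqrt(9))))) = 43979/((sqrt(3)*(-7 + sqrt(11 + 3)))) = 43979/((sqrt(3)*(-7 + sqrt(14)))) = 43979*(sqrt(3)/(3*(-7 + sqrt(14)))) = 43979*sqrt(3)/(3*(-7 + sqrt(14)))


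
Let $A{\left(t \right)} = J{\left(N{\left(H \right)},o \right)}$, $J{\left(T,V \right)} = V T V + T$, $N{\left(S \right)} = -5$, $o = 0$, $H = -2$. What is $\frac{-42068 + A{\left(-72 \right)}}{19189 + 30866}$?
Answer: $- \frac{42073}{50055} \approx -0.84054$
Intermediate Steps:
$J{\left(T,V \right)} = T + T V^{2}$ ($J{\left(T,V \right)} = T V V + T = T V^{2} + T = T + T V^{2}$)
$A{\left(t \right)} = -5$ ($A{\left(t \right)} = - 5 \left(1 + 0^{2}\right) = - 5 \left(1 + 0\right) = \left(-5\right) 1 = -5$)
$\frac{-42068 + A{\left(-72 \right)}}{19189 + 30866} = \frac{-42068 - 5}{19189 + 30866} = - \frac{42073}{50055}$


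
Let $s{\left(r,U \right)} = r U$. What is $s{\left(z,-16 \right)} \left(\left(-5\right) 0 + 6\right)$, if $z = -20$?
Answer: $1920$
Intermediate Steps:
$s{\left(r,U \right)} = U r$
$s{\left(z,-16 \right)} \left(\left(-5\right) 0 + 6\right) = \left(-16\right) \left(-20\right) \left(\left(-5\right) 0 + 6\right) = 320 \left(0 + 6\right) = 320 \cdot 6 = 1920$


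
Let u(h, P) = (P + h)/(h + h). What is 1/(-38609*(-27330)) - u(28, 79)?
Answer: -56452342367/29545151160 ≈ -1.9107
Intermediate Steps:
u(h, P) = (P + h)/(2*h) (u(h, P) = (P + h)/((2*h)) = (P + h)*(1/(2*h)) = (P + h)/(2*h))
1/(-38609*(-27330)) - u(28, 79) = 1/(-38609*(-27330)) - (79 + 28)/(2*28) = -1/38609*(-1/27330) - 107/(2*28) = 1/1055183970 - 1*107/56 = 1/1055183970 - 107/56 = -56452342367/29545151160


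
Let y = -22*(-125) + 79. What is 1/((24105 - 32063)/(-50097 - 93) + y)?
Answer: 25095/70997734 ≈ 0.00035346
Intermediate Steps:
y = 2829 (y = 2750 + 79 = 2829)
1/((24105 - 32063)/(-50097 - 93) + y) = 1/((24105 - 32063)/(-50097 - 93) + 2829) = 1/(-7958/(-50190) + 2829) = 1/(-7958*(-1/50190) + 2829) = 1/(3979/25095 + 2829) = 1/(70997734/25095) = 25095/70997734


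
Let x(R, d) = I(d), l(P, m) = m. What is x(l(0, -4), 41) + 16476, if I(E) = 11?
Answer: 16487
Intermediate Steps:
x(R, d) = 11
x(l(0, -4), 41) + 16476 = 11 + 16476 = 16487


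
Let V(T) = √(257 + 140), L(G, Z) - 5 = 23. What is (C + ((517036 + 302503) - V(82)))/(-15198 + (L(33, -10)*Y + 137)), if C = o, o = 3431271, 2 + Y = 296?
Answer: -4250810/6829 + √397/6829 ≈ -622.46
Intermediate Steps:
Y = 294 (Y = -2 + 296 = 294)
L(G, Z) = 28 (L(G, Z) = 5 + 23 = 28)
V(T) = √397
C = 3431271
(C + ((517036 + 302503) - V(82)))/(-15198 + (L(33, -10)*Y + 137)) = (3431271 + ((517036 + 302503) - √397))/(-15198 + (28*294 + 137)) = (3431271 + (819539 - √397))/(-15198 + (8232 + 137)) = (4250810 - √397)/(-15198 + 8369) = (4250810 - √397)/(-6829) = (4250810 - √397)*(-1/6829) = -4250810/6829 + √397/6829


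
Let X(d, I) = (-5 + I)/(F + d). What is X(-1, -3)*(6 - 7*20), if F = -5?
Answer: -536/3 ≈ -178.67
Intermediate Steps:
X(d, I) = (-5 + I)/(-5 + d)
X(-1, -3)*(6 - 7*20) = ((-5 - 3)/(-5 - 1))*(6 - 7*20) = (-8/(-6))*(6 - 140) = -⅙*(-8)*(-134) = (4/3)*(-134) = -536/3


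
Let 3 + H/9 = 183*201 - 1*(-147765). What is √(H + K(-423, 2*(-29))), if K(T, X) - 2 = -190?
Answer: √1660717 ≈ 1288.7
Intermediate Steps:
K(T, X) = -188 (K(T, X) = 2 - 190 = -188)
H = 1660905 (H = -27 + 9*(183*201 - 1*(-147765)) = -27 + 9*(36783 + 147765) = -27 + 9*184548 = -27 + 1660932 = 1660905)
√(H + K(-423, 2*(-29))) = √(1660905 - 188) = √1660717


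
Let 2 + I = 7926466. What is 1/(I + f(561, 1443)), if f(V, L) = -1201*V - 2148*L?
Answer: 1/4153139 ≈ 2.4078e-7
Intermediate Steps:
I = 7926464 (I = -2 + 7926466 = 7926464)
f(V, L) = -2148*L - 1201*V
1/(I + f(561, 1443)) = 1/(7926464 + (-2148*1443 - 1201*561)) = 1/(7926464 + (-3099564 - 673761)) = 1/(7926464 - 3773325) = 1/4153139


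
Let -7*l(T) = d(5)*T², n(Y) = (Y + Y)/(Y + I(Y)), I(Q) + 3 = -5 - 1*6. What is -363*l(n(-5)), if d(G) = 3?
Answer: 108900/2527 ≈ 43.095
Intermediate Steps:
I(Q) = -14 (I(Q) = -3 + (-5 - 1*6) = -3 + (-5 - 6) = -3 - 11 = -14)
n(Y) = 2*Y/(-14 + Y) (n(Y) = (Y + Y)/(Y - 14) = (2*Y)/(-14 + Y) = 2*Y/(-14 + Y))
l(T) = -3*T²/7
-363*l(n(-5)) = -(-1089)*(2*(-5)/(-14 - 5))²/7 = -(-1089)*(2*(-5)/(-19))²/7 = -(-1089)*(2*(-5)*(-1/19))²/7 = -(-1089)*(10/19)²/7 = -(-1089)*100/(7*361) = -363*(-300/2527) = 108900/2527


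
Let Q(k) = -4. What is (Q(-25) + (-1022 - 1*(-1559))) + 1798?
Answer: 2331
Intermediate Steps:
(Q(-25) + (-1022 - 1*(-1559))) + 1798 = (-4 + (-1022 - 1*(-1559))) + 1798 = (-4 + (-1022 + 1559)) + 1798 = (-4 + 537) + 1798 = 533 + 1798 = 2331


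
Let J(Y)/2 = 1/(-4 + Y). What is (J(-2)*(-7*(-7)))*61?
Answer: -2989/3 ≈ -996.33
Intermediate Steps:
J(Y) = 2/(-4 + Y)
(J(-2)*(-7*(-7)))*61 = ((2/(-4 - 2))*(-7*(-7)))*61 = ((2/(-6))*49)*61 = ((2*(-⅙))*49)*61 = -⅓*49*61 = -49/3*61 = -2989/3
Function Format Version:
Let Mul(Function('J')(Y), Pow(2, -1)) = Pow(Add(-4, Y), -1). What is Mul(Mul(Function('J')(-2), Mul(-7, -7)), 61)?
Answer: Rational(-2989, 3) ≈ -996.33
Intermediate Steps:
Function('J')(Y) = Mul(2, Pow(Add(-4, Y), -1))
Mul(Mul(Function('J')(-2), Mul(-7, -7)), 61) = Mul(Mul(Mul(2, Pow(Add(-4, -2), -1)), Mul(-7, -7)), 61) = Mul(Mul(Mul(2, Pow(-6, -1)), 49), 61) = Mul(Mul(Mul(2, Rational(-1, 6)), 49), 61) = Mul(Mul(Rational(-1, 3), 49), 61) = Mul(Rational(-49, 3), 61) = Rational(-2989, 3)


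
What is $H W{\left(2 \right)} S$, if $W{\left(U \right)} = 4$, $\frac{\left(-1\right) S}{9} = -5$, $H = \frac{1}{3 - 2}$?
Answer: $180$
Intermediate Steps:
$H = 1$ ($H = 1^{-1} = 1$)
$S = 45$ ($S = \left(-9\right) \left(-5\right) = 45$)
$H W{\left(2 \right)} S = 1 \cdot 4 \cdot 45 = 4 \cdot 45 = 180$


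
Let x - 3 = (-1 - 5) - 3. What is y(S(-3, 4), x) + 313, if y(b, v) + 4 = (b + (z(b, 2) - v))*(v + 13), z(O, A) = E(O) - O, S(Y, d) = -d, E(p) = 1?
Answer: 358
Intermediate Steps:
x = -6 (x = 3 + ((-1 - 5) - 3) = 3 + (-6 - 3) = 3 - 9 = -6)
z(O, A) = 1 - O
y(b, v) = -4 + (1 - v)*(13 + v) (y(b, v) = -4 + (b + ((1 - b) - v))*(v + 13) = -4 + (b + (1 - b - v))*(13 + v) = -4 + (1 - v)*(13 + v))
y(S(-3, 4), x) + 313 = (9 - 1*(-6)² - 12*(-6)) + 313 = (9 - 1*36 + 72) + 313 = (9 - 36 + 72) + 313 = 45 + 313 = 358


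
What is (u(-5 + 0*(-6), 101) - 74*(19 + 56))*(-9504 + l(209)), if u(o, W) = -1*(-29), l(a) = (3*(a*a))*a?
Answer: -151156604643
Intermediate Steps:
l(a) = 3*a³ (l(a) = (3*a²)*a = 3*a³)
u(o, W) = 29
(u(-5 + 0*(-6), 101) - 74*(19 + 56))*(-9504 + l(209)) = (29 - 74*(19 + 56))*(-9504 + 3*209³) = (29 - 74*75)*(-9504 + 3*9129329) = (29 - 5550)*(-9504 + 27387987) = -5521*27378483 = -151156604643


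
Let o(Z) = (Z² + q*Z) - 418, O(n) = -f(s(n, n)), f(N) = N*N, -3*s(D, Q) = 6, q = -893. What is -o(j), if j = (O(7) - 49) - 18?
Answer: -68026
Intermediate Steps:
s(D, Q) = -2 (s(D, Q) = -⅓*6 = -2)
f(N) = N²
O(n) = -4 (O(n) = -1*(-2)² = -1*4 = -4)
j = -71 (j = (-4 - 49) - 18 = -53 - 18 = -71)
o(Z) = -418 + Z² - 893*Z (o(Z) = (Z² - 893*Z) - 418 = -418 + Z² - 893*Z)
-o(j) = -(-418 + (-71)² - 893*(-71)) = -(-418 + 5041 + 63403) = -1*68026 = -68026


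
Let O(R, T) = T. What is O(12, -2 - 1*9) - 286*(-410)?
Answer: 117249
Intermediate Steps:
O(12, -2 - 1*9) - 286*(-410) = (-2 - 1*9) - 286*(-410) = (-2 - 9) + 117260 = -11 + 117260 = 117249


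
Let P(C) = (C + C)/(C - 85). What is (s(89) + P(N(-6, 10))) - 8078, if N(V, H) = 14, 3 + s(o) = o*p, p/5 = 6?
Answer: -384209/71 ≈ -5411.4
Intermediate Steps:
p = 30 (p = 5*6 = 30)
s(o) = -3 + 30*o (s(o) = -3 + o*30 = -3 + 30*o)
P(C) = 2*C/(-85 + C) (P(C) = (2*C)/(-85 + C) = 2*C/(-85 + C))
(s(89) + P(N(-6, 10))) - 8078 = ((-3 + 30*89) + 2*14/(-85 + 14)) - 8078 = ((-3 + 2670) + 2*14/(-71)) - 8078 = (2667 + 2*14*(-1/71)) - 8078 = (2667 - 28/71) - 8078 = 189329/71 - 8078 = -384209/71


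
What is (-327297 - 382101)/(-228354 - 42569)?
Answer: 709398/270923 ≈ 2.6185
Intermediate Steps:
(-327297 - 382101)/(-228354 - 42569) = -709398/(-270923) = -709398*(-1/270923) = 709398/270923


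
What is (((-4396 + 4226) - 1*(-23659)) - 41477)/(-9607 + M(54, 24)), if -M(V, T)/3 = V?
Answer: 17988/9769 ≈ 1.8413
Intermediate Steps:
M(V, T) = -3*V
(((-4396 + 4226) - 1*(-23659)) - 41477)/(-9607 + M(54, 24)) = (((-4396 + 4226) - 1*(-23659)) - 41477)/(-9607 - 3*54) = ((-170 + 23659) - 41477)/(-9607 - 162) = (23489 - 41477)/(-9769) = -17988*(-1/9769) = 17988/9769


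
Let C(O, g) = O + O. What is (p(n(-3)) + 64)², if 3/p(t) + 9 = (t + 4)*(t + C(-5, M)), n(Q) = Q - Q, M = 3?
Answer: 9815689/2401 ≈ 4088.2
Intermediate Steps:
n(Q) = 0
C(O, g) = 2*O
p(t) = 3/(-9 + (-10 + t)*(4 + t)) (p(t) = 3/(-9 + (t + 4)*(t + 2*(-5))) = 3/(-9 + (4 + t)*(t - 10)) = 3/(-9 + (4 + t)*(-10 + t)) = 3/(-9 + (-10 + t)*(4 + t)))
(p(n(-3)) + 64)² = (3/(-49 + 0² - 6*0) + 64)² = (3/(-49 + 0 + 0) + 64)² = (3/(-49) + 64)² = (3*(-1/49) + 64)² = (-3/49 + 64)² = (3133/49)² = 9815689/2401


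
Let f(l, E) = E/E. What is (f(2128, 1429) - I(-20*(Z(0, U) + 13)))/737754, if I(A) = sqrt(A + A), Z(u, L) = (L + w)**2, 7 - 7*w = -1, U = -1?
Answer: 1/737754 - 2*I*sqrt(1595)/2582139 ≈ 1.3555e-6 - 3.0934e-5*I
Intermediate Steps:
w = 8/7 (w = 1 - 1/7*(-1) = 1 + 1/7 = 8/7 ≈ 1.1429)
Z(u, L) = (8/7 + L)**2 (Z(u, L) = (L + 8/7)**2 = (8/7 + L)**2)
f(l, E) = 1
I(A) = sqrt(2)*sqrt(A) (I(A) = sqrt(2*A) = sqrt(2)*sqrt(A))
(f(2128, 1429) - I(-20*(Z(0, U) + 13)))/737754 = (1 - sqrt(2)*sqrt(-20*((8 + 7*(-1))**2/49 + 13)))/737754 = (1 - sqrt(2)*sqrt(-20*((8 - 7)**2/49 + 13)))*(1/737754) = (1 - sqrt(2)*sqrt(-20*((1/49)*1**2 + 13)))*(1/737754) = (1 - sqrt(2)*sqrt(-20*((1/49)*1 + 13)))*(1/737754) = (1 - sqrt(2)*sqrt(-20*(1/49 + 13)))*(1/737754) = (1 - sqrt(2)*sqrt(-20*638/49))*(1/737754) = (1 - sqrt(2)*sqrt(-12760/49))*(1/737754) = (1 - sqrt(2)*2*I*sqrt(3190)/7)*(1/737754) = (1 - 4*I*sqrt(1595)/7)*(1/737754) = 1/737754 - 2*I*sqrt(1595)/2582139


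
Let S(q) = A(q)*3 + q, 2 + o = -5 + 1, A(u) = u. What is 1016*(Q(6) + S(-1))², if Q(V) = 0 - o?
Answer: 4064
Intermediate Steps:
o = -6 (o = -2 + (-5 + 1) = -2 - 4 = -6)
Q(V) = 6 (Q(V) = 0 - 1*(-6) = 0 + 6 = 6)
S(q) = 4*q (S(q) = q*3 + q = 3*q + q = 4*q)
1016*(Q(6) + S(-1))² = 1016*(6 + 4*(-1))² = 1016*(6 - 4)² = 1016*2² = 1016*4 = 4064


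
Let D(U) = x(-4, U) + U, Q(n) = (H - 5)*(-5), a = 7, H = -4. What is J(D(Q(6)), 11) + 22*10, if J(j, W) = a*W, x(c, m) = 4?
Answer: 297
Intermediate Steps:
Q(n) = 45 (Q(n) = (-4 - 5)*(-5) = -9*(-5) = 45)
D(U) = 4 + U
J(j, W) = 7*W
J(D(Q(6)), 11) + 22*10 = 7*11 + 22*10 = 77 + 220 = 297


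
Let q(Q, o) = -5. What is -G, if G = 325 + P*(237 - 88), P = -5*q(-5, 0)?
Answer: -4050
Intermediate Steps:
P = 25 (P = -5*(-5) = 25)
G = 4050 (G = 325 + 25*(237 - 88) = 325 + 25*149 = 325 + 3725 = 4050)
-G = -1*4050 = -4050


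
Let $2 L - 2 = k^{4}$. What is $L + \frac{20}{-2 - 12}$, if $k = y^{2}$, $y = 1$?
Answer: $\frac{1}{14} \approx 0.071429$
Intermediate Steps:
$k = 1$ ($k = 1^{2} = 1$)
$L = \frac{3}{2}$ ($L = 1 + \frac{1^{4}}{2} = 1 + \frac{1}{2} \cdot 1 = 1 + \frac{1}{2} = \frac{3}{2} \approx 1.5$)
$L + \frac{20}{-2 - 12} = \frac{3}{2} + \frac{20}{-2 - 12} = \frac{3}{2} + \frac{20}{-14} = \frac{3}{2} + 20 \left(- \frac{1}{14}\right) = \frac{3}{2} - \frac{10}{7} = \frac{1}{14}$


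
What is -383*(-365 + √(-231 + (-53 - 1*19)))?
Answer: 139795 - 383*I*√303 ≈ 1.398e+5 - 6666.8*I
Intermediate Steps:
-383*(-365 + √(-231 + (-53 - 1*19))) = -383*(-365 + √(-231 + (-53 - 19))) = -383*(-365 + √(-231 - 72)) = -383*(-365 + √(-303)) = -383*(-365 + I*√303) = 139795 - 383*I*√303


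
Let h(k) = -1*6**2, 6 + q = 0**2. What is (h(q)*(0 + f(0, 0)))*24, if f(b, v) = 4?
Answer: -3456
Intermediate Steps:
q = -6 (q = -6 + 0**2 = -6 + 0 = -6)
h(k) = -36 (h(k) = -1*36 = -36)
(h(q)*(0 + f(0, 0)))*24 = -36*(0 + 4)*24 = -36*4*24 = -144*24 = -3456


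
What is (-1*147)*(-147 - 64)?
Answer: 31017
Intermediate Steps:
(-1*147)*(-147 - 64) = -147*(-211) = 31017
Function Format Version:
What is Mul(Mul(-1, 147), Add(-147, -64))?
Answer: 31017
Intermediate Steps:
Mul(Mul(-1, 147), Add(-147, -64)) = Mul(-147, -211) = 31017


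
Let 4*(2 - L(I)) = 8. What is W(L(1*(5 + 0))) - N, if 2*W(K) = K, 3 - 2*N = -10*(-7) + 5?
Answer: 36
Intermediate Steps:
L(I) = 0 (L(I) = 2 - 1/4*8 = 2 - 2 = 0)
N = -36 (N = 3/2 - (-10*(-7) + 5)/2 = 3/2 - (70 + 5)/2 = 3/2 - 1/2*75 = 3/2 - 75/2 = -36)
W(K) = K/2
W(L(1*(5 + 0))) - N = (1/2)*0 - 1*(-36) = 0 + 36 = 36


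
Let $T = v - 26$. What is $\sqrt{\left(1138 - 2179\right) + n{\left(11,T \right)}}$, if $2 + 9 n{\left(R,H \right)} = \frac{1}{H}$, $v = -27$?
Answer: $\frac{14 i \sqrt{134302}}{159} \approx 32.268 i$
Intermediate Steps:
$T = -53$ ($T = -27 - 26 = -53$)
$n{\left(R,H \right)} = - \frac{2}{9} + \frac{1}{9 H}$
$\sqrt{\left(1138 - 2179\right) + n{\left(11,T \right)}} = \sqrt{\left(1138 - 2179\right) + \frac{1 - -106}{9 \left(-53\right)}} = \sqrt{\left(1138 - 2179\right) + \frac{1}{9} \left(- \frac{1}{53}\right) \left(1 + 106\right)} = \sqrt{-1041 + \frac{1}{9} \left(- \frac{1}{53}\right) 107} = \sqrt{-1041 - \frac{107}{477}} = \sqrt{- \frac{496664}{477}} = \frac{14 i \sqrt{134302}}{159}$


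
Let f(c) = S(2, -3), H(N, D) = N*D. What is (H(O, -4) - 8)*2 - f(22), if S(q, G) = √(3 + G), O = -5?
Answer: 24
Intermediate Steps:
H(N, D) = D*N
f(c) = 0 (f(c) = √(3 - 3) = √0 = 0)
(H(O, -4) - 8)*2 - f(22) = (-4*(-5) - 8)*2 - 1*0 = (20 - 8)*2 + 0 = 12*2 + 0 = 24 + 0 = 24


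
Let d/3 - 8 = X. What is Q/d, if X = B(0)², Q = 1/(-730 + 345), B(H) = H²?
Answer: -1/9240 ≈ -0.00010823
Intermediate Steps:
Q = -1/385 (Q = 1/(-385) = -1/385 ≈ -0.0025974)
X = 0 (X = (0²)² = 0² = 0)
d = 24 (d = 24 + 3*0 = 24 + 0 = 24)
Q/d = -1/385/24 = -1/385*1/24 = -1/9240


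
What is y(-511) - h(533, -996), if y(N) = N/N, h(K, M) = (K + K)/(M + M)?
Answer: 1529/996 ≈ 1.5351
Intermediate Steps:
h(K, M) = K/M (h(K, M) = (2*K)/((2*M)) = (2*K)*(1/(2*M)) = K/M)
y(N) = 1
y(-511) - h(533, -996) = 1 - 533/(-996) = 1 - 533*(-1)/996 = 1 - 1*(-533/996) = 1 + 533/996 = 1529/996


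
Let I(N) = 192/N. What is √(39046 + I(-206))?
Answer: √414229126/103 ≈ 197.60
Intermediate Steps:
√(39046 + I(-206)) = √(39046 + 192/(-206)) = √(39046 + 192*(-1/206)) = √(39046 - 96/103) = √(4021642/103) = √414229126/103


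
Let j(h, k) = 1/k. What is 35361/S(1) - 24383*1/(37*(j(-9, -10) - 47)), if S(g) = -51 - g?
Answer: -16312351/24492 ≈ -666.03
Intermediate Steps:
35361/S(1) - 24383*1/(37*(j(-9, -10) - 47)) = 35361/(-51 - 1*1) - 24383*1/(37*(1/(-10) - 47)) = 35361/(-51 - 1) - 24383*1/(37*(-⅒ - 47)) = 35361/(-52) - 24383/((-471/10*37)) = 35361*(-1/52) - 24383/(-17427/10) = -35361/52 - 24383*(-10/17427) = -35361/52 + 6590/471 = -16312351/24492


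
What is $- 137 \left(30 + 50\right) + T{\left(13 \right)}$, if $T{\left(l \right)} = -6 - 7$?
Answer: $-10973$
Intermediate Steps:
$T{\left(l \right)} = -13$ ($T{\left(l \right)} = -6 - 7 = -13$)
$- 137 \left(30 + 50\right) + T{\left(13 \right)} = - 137 \left(30 + 50\right) - 13 = \left(-137\right) 80 - 13 = -10960 - 13 = -10973$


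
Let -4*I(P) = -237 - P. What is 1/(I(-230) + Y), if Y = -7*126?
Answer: -4/3521 ≈ -0.0011360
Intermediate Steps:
I(P) = 237/4 + P/4 (I(P) = -(-237 - P)/4 = 237/4 + P/4)
Y = -882
1/(I(-230) + Y) = 1/((237/4 + (¼)*(-230)) - 882) = 1/((237/4 - 115/2) - 882) = 1/(7/4 - 882) = 1/(-3521/4) = -4/3521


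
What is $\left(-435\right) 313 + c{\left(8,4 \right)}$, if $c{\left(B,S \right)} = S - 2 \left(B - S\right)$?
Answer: $-136159$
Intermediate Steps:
$c{\left(B,S \right)} = - 2 B + 3 S$ ($c{\left(B,S \right)} = S - \left(- 2 S + 2 B\right) = - 2 B + 3 S$)
$\left(-435\right) 313 + c{\left(8,4 \right)} = \left(-435\right) 313 + \left(\left(-2\right) 8 + 3 \cdot 4\right) = -136155 + \left(-16 + 12\right) = -136155 - 4 = -136159$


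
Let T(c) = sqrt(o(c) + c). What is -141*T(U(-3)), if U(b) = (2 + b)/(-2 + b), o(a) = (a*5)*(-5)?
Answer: -282*I*sqrt(30)/5 ≈ -308.92*I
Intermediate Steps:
o(a) = -25*a (o(a) = (5*a)*(-5) = -25*a)
U(b) = (2 + b)/(-2 + b)
T(c) = 2*sqrt(6)*sqrt(-c) (T(c) = sqrt(-25*c + c) = sqrt(-24*c) = 2*sqrt(6)*sqrt(-c))
-141*T(U(-3)) = -282*sqrt(6)*sqrt(-(2 - 3)/(-2 - 3)) = -282*sqrt(6)*sqrt(-(-1)/(-5)) = -282*sqrt(6)*sqrt(-(-1)*(-1)/5) = -282*sqrt(6)*sqrt(-1*1/5) = -282*sqrt(6)*sqrt(-1/5) = -282*sqrt(6)*I*sqrt(5)/5 = -282*I*sqrt(30)/5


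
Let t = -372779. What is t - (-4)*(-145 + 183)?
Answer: -372627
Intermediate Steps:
t - (-4)*(-145 + 183) = -372779 - (-4)*(-145 + 183) = -372779 - (-4)*38 = -372779 - 1*(-152) = -372779 + 152 = -372627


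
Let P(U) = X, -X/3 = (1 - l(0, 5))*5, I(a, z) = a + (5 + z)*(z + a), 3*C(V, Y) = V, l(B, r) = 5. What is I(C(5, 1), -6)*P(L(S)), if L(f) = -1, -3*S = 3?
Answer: 360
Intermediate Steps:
C(V, Y) = V/3
I(a, z) = a + (5 + z)*(a + z)
S = -1 (S = -⅓*3 = -1)
X = 60 (X = -3*(1 - 1*5)*5 = -3*(1 - 5)*5 = -(-12)*5 = -3*(-20) = 60)
P(U) = 60
I(C(5, 1), -6)*P(L(S)) = ((-6)² + 5*(-6) + 6*((⅓)*5) + ((⅓)*5)*(-6))*60 = (36 - 30 + 6*(5/3) + (5/3)*(-6))*60 = (36 - 30 + 10 - 10)*60 = 6*60 = 360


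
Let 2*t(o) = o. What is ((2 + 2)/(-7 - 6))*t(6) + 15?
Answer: 183/13 ≈ 14.077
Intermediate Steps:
t(o) = o/2
((2 + 2)/(-7 - 6))*t(6) + 15 = ((2 + 2)/(-7 - 6))*((½)*6) + 15 = (4/(-13))*3 + 15 = (4*(-1/13))*3 + 15 = -4/13*3 + 15 = -12/13 + 15 = 183/13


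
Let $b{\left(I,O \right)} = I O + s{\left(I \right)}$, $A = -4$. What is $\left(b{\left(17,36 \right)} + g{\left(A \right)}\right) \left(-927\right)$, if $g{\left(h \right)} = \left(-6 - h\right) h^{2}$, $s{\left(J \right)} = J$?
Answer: $-553419$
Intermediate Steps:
$g{\left(h \right)} = h^{2} \left(-6 - h\right)$
$b{\left(I,O \right)} = I + I O$ ($b{\left(I,O \right)} = I O + I = I + I O$)
$\left(b{\left(17,36 \right)} + g{\left(A \right)}\right) \left(-927\right) = \left(17 \left(1 + 36\right) + \left(-4\right)^{2} \left(-6 - -4\right)\right) \left(-927\right) = \left(17 \cdot 37 + 16 \left(-6 + 4\right)\right) \left(-927\right) = \left(629 + 16 \left(-2\right)\right) \left(-927\right) = \left(629 - 32\right) \left(-927\right) = 597 \left(-927\right) = -553419$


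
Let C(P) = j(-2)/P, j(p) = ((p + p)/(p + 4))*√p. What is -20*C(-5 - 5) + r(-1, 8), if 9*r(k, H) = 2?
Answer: 2/9 - 4*I*√2 ≈ 0.22222 - 5.6569*I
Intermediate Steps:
r(k, H) = 2/9 (r(k, H) = (⅑)*2 = 2/9)
j(p) = 2*p^(3/2)/(4 + p) (j(p) = ((2*p)/(4 + p))*√p = (2*p/(4 + p))*√p = 2*p^(3/2)/(4 + p))
C(P) = -2*I*√2/P (C(P) = (2*(-2)^(3/2)/(4 - 2))/P = (2*(-2*I*√2)/2)/P = (2*(-2*I*√2)*(½))/P = (-2*I*√2)/P = -2*I*√2/P)
-20*C(-5 - 5) + r(-1, 8) = -(-40)*I*√2/(-5 - 5) + 2/9 = -(-40)*I*√2/(-10) + 2/9 = -(-40)*I*√2*(-1)/10 + 2/9 = -4*I*√2 + 2/9 = 2/9 - 4*I*√2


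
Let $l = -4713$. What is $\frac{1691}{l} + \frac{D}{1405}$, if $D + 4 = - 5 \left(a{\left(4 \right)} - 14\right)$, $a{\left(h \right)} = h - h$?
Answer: $- \frac{2064797}{6621765} \approx -0.31182$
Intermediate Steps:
$a{\left(h \right)} = 0$
$D = 66$ ($D = -4 - 5 \left(0 - 14\right) = -4 - -70 = -4 + 70 = 66$)
$\frac{1691}{l} + \frac{D}{1405} = \frac{1691}{-4713} + \frac{66}{1405} = 1691 \left(- \frac{1}{4713}\right) + 66 \cdot \frac{1}{1405} = - \frac{1691}{4713} + \frac{66}{1405} = - \frac{2064797}{6621765}$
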